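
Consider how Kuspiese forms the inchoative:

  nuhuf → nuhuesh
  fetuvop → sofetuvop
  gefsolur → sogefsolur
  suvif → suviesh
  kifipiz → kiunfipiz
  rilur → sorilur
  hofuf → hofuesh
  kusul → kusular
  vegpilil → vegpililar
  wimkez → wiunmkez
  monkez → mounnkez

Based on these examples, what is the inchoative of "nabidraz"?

naunbidraz

hofuf and kusul both have last vowel 'u' yet inflect differently (hofuesh, kusular), so the last vowel is not what conditions the rule; the final letter is.
"nabidraz" ends in -z. The stems ending in -z (kifipiz → kiunfipiz, monkez → mounnkez, wimkez → wiunmkez) insert -un- after the first vowel.
The other patterns: stems ending in -f drop the final letter and add -esh; stems ending in -l add -ar; stems ending in -p or -r add the prefix so-.
So nabidraz → naunbidraz.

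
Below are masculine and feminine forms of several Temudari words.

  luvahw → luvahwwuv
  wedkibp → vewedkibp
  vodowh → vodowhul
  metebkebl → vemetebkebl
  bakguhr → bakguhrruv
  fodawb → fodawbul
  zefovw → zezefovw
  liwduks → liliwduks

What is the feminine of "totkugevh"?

luvahw and zefovw both end in -w yet inflect differently (luvahwwuv, zezefovw), so the final letter is not what conditions the rule; the second-to-last letter is.
"totkugevh" has second-to-last letter 'v'. The one such stem in the data (zefovw → zezefovw) repeats the first consonant+vowel as a prefix (as does liwduks), so the same rule applies.
So totkugevh → tototkugevh.

tototkugevh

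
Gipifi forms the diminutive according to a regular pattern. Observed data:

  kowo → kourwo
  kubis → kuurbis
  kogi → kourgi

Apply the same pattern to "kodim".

kourdim

Every pair shown (kowo → kourwo, kubis → kuurbis, kogi → kourgi) follows the same rule: insert -ur- after the first vowel.
So kodim → kourdim.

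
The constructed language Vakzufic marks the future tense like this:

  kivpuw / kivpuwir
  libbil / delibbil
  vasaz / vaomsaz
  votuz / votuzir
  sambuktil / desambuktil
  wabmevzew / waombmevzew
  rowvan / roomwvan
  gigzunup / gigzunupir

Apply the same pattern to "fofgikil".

"fofgikil" has last vowel 'i'. The stems whose last vowel is 'i' (sambuktil → desambuktil, libbil → delibbil) add the prefix de-.
So fofgikil → defofgikil.

defofgikil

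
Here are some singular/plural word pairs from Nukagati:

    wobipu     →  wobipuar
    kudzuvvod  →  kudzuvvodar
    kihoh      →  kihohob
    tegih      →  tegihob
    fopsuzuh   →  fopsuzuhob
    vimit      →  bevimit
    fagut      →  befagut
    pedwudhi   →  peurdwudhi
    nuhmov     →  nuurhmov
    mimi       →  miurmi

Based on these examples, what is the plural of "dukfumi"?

"dukfumi" ends in -i. The stems ending in -i (pedwudhi → peurdwudhi, mimi → miurmi) insert -ur- after the first vowel.
The other patterns: stems ending in -d or -u add -ar; stems ending in -h add -ob; stems ending in -t add the prefix be-.
So dukfumi → duurkfumi.

duurkfumi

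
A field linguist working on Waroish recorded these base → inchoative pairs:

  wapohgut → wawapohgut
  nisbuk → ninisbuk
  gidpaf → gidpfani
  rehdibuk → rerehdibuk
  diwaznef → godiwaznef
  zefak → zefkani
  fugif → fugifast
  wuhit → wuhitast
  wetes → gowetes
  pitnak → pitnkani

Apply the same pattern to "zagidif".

zagidifast

wuhit and wapohgut both end in -t yet inflect differently (wuhitast, wawapohgut), so the final letter is not what conditions the rule; the last vowel is.
"zagidif" has last vowel 'i'. The stems whose last vowel is 'i' (wuhit → wuhitast, fugif → fugifast) add -ast.
So zagidif → zagidifast.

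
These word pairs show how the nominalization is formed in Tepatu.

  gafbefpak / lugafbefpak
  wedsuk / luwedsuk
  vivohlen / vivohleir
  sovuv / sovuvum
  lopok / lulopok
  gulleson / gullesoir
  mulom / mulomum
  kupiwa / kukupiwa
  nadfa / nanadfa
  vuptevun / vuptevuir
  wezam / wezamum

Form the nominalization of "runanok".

lurunanok

vuptevun and wedsuk both have last vowel 'u' yet inflect differently (vuptevuir, luwedsuk), so the last vowel is not what conditions the rule; the final letter is.
"runanok" ends in -k. The stems ending in -k (wedsuk → luwedsuk, lopok → lulopok, gafbefpak → lugafbefpak) add the prefix lu-.
The other patterns: stems ending in -n drop the final letter and add -ir; stems ending in -a repeat the first consonant+vowel as a prefix; stems ending in -m or -v add -um.
So runanok → lurunanok.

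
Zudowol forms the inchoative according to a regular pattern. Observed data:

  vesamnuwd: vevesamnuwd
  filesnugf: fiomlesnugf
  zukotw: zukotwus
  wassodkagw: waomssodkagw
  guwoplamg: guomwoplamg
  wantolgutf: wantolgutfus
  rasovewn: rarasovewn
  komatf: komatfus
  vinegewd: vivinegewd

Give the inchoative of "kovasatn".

kovasatnus

zukotw and wassodkagw both end in -w yet inflect differently (zukotwus, waomssodkagw), so the final letter is not what conditions the rule; the second-to-last letter is.
"kovasatn" has second-to-last letter 't'. The stems whose second-to-last letter is 't' (komatf → komatfus, zukotw → zukotwus, wantolgutf → wantolgutfus) add -us.
So kovasatn → kovasatnus.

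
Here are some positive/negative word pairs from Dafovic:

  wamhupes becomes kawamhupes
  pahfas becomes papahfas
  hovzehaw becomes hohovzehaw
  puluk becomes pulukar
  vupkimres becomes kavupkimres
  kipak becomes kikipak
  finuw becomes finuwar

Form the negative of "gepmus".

"gepmus" has last vowel 'u'. The stems whose last vowel is 'u' (finuw → finuwar, puluk → pulukar) add -ar.
So gepmus → gepmusar.

gepmusar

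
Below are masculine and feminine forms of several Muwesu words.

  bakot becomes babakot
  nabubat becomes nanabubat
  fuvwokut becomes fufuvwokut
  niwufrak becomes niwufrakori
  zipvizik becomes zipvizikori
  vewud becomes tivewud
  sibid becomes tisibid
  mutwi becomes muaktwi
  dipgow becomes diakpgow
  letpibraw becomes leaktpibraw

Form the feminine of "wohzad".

tiwohzad

nabubat and niwufrak both have last vowel 'a' yet inflect differently (nanabubat, niwufrakori), so the last vowel is not what conditions the rule; the final letter is.
"wohzad" ends in -d. The stems ending in -d (vewud → tivewud, sibid → tisibid) add the prefix ti-.
So wohzad → tiwohzad.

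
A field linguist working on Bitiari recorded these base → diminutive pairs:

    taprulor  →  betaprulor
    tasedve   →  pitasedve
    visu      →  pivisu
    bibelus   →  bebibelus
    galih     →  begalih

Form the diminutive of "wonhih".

visu and bibelus both have last vowel 'u' yet inflect differently (pivisu, bebibelus), so the last vowel is not what conditions the rule; whether the stem ends in a vowel or a consonant is.
"wonhih" ends in a consonant. The stems ending in a consonant (galih → begalih, bibelus → bebibelus, taprulor → betaprulor) add the prefix be-.
So wonhih → bewonhih.

bewonhih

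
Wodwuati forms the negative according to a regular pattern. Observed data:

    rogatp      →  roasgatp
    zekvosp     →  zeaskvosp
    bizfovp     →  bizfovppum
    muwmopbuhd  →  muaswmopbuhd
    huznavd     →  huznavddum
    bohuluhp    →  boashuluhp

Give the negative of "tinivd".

bizfovp and zekvosp both end in -p yet inflect differently (bizfovppum, zeaskvosp), so the final letter is not what conditions the rule; the second-to-last letter is.
"tinivd" has second-to-last letter 'v'. The stems whose second-to-last letter is 'v' (huznavd → huznavddum, bizfovp → bizfovppum) double the final consonant and add -um.
The other pattern: stems whose second-to-last letter is 'h', 's' or 't' insert -as- after the first vowel.
So tinivd → tinivddum.

tinivddum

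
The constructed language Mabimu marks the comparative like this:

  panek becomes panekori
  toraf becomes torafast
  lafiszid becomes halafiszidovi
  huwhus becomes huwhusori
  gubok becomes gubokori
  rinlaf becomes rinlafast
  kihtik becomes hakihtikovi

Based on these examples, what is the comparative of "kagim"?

hakagimovi

kihtik and gubok both end in -k yet inflect differently (hakihtikovi, gubokori), so the final letter is not what conditions the rule; the last vowel is.
"kagim" has last vowel 'i'. The stems whose last vowel is 'i' (lafiszid → halafiszidovi, kihtik → hakihtikovi) add ha- … -ovi around the stem.
The other patterns: stems whose last vowel is 'a' add -ast; stems whose last vowel is 'e', 'o' or 'u' add -ori.
So kagim → hakagimovi.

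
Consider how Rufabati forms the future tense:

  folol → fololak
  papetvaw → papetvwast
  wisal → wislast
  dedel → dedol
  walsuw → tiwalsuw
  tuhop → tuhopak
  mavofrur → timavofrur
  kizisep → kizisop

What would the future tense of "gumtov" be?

gumtovak

tuhop and kizisep both end in -p yet inflect differently (tuhopak, kizisop), so the final letter is not what conditions the rule; the last vowel is.
"gumtov" has last vowel 'o'. The stems whose last vowel is 'o' (tuhop → tuhopak, folol → fololak) add -ak.
So gumtov → gumtovak.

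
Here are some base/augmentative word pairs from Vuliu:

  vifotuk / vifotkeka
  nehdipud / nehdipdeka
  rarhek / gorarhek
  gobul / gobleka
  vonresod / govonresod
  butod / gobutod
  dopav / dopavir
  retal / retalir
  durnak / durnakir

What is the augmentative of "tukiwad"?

tukiwadir

durnak and vifotuk both end in -k yet inflect differently (durnakir, vifotkeka), so the final letter is not what conditions the rule; the last vowel is.
"tukiwad" has last vowel 'a'. The stems whose last vowel is 'a' (retal → retalir, dopav → dopavir, durnak → durnakir) add -ir.
The other patterns: stems whose last vowel is 'u' delete the last vowel and add -eka; stems whose last vowel is 'e' or 'o' add the prefix go-.
So tukiwad → tukiwadir.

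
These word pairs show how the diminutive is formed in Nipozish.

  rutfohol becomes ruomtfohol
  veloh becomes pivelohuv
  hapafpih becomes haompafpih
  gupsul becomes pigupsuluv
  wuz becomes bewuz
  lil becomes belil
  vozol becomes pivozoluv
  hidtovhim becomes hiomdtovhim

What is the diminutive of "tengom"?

pitengomuv

"tengom" has 2 vowels. The stems with 2 vowels (veloh → pivelohuv, vozol → pivozoluv, gupsul → pigupsuluv) add pi- … -uv around the stem.
The other patterns: stems with 1 vowel add the prefix be-; stems with 3 vowels insert -om- after the first vowel.
So tengom → pitengomuv.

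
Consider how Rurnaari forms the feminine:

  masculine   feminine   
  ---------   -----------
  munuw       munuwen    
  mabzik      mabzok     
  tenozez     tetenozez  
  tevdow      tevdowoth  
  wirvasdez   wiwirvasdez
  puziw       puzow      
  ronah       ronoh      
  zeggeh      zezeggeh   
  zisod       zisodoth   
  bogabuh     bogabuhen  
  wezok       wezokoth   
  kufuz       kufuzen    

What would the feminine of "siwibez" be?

munuw and tevdow both end in -w yet inflect differently (munuwen, tevdowoth), so the final letter is not what conditions the rule; the last vowel is.
"siwibez" has last vowel 'e'. The stems whose last vowel is 'e' (zeggeh → zezeggeh, wirvasdez → wiwirvasdez, tenozez → tetenozez) repeat the first consonant+vowel as a prefix.
The other patterns: stems whose last vowel is 'u' add -en; stems whose last vowel is 'o' add -oth; stems whose last vowel is 'a' or 'i' change the last vowel to 'o'.
So siwibez → sisiwibez.

sisiwibez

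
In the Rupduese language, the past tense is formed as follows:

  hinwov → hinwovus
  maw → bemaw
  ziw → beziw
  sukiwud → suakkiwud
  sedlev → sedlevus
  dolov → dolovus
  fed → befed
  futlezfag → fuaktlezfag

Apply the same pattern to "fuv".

"fuv" has 1 vowel. The stems with 1 vowel (fed → befed, ziw → beziw, maw → bemaw) add the prefix be-.
So fuv → befuv.

befuv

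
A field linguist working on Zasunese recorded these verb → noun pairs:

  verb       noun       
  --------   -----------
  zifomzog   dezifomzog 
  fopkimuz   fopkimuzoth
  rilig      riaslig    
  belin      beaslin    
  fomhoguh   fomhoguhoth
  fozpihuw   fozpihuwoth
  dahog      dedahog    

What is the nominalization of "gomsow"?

"gomsow" has last vowel 'o'. The stems whose last vowel is 'o' (dahog → dedahog, zifomzog → dezifomzog) add the prefix de-.
The other patterns: stems whose last vowel is 'u' add -oth; stems whose last vowel is 'i' insert -as- after the first vowel.
So gomsow → degomsow.

degomsow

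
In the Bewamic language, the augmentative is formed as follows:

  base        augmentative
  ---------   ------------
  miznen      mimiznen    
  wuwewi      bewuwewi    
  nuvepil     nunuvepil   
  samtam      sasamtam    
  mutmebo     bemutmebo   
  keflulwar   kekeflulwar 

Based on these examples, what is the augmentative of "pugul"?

nuvepil and wuwewi both have last vowel 'i' yet inflect differently (nunuvepil, bewuwewi), so the last vowel is not what conditions the rule; whether the stem ends in a vowel or a consonant is.
"pugul" ends in a consonant. The stems ending in a consonant (miznen → mimiznen, nuvepil → nunuvepil, keflulwar → kekeflulwar) repeat the first consonant+vowel as a prefix.
So pugul → pupugul.

pupugul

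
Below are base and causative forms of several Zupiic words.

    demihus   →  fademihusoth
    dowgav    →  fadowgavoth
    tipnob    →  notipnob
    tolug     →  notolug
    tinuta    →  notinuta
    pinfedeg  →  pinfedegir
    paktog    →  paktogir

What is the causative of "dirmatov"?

"dirmatov" begins with d-. The stems beginning with d- (demihus → fademihusoth, dowgav → fadowgavoth) add fa- … -oth around the stem.
The other patterns: stems beginning with t- add the prefix no-; stems beginning with p- add -ir.
So dirmatov → fadirmatovoth.

fadirmatovoth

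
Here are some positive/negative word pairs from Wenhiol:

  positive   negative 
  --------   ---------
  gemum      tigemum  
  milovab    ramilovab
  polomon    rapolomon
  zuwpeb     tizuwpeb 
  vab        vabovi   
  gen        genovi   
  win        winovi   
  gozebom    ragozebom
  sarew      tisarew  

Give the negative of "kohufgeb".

vab and zuwpeb both end in -b yet inflect differently (vabovi, tizuwpeb), so the final letter is not what conditions the rule; the number of vowels is.
"kohufgeb" has 3 vowels. The stems with 3 vowels (polomon → rapolomon, gozebom → ragozebom, milovab → ramilovab) add the prefix ra-.
So kohufgeb → rakohufgeb.

rakohufgeb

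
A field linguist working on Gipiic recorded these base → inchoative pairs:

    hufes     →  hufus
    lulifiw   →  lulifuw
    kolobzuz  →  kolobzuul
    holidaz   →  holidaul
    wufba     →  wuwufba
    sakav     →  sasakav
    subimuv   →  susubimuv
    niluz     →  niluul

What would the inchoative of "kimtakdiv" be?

subimuv and kolobzuz both have last vowel 'u' yet inflect differently (susubimuv, kolobzuul), so the last vowel is not what conditions the rule; the final letter is.
"kimtakdiv" ends in -v. The stems ending in -v (sakav → sasakav, subimuv → susubimuv) repeat the first consonant+vowel as a prefix.
So kimtakdiv → kikimtakdiv.

kikimtakdiv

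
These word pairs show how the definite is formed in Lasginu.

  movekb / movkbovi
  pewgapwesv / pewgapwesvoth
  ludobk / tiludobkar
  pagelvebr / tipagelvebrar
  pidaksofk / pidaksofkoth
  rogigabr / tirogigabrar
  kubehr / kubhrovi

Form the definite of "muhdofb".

ludobk and pidaksofk both end in -k yet inflect differently (tiludobkar, pidaksofkoth), so the final letter is not what conditions the rule; the second-to-last letter is.
"muhdofb" has second-to-last letter 'f'. The one such stem in the data (pidaksofk → pidaksofkoth) adds -oth, so the same rule applies.
The other patterns: stems whose second-to-last letter is 'b' add ti- … -ar around the stem; stems whose second-to-last letter is 'h' or 'k' delete the last vowel and add -ovi.
So muhdofb → muhdofboth.

muhdofboth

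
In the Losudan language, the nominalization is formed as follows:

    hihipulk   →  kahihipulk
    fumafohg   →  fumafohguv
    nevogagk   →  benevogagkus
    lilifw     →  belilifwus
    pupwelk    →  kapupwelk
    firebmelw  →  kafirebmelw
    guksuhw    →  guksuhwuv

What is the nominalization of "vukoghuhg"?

guksuhw and firebmelw both end in -w yet inflect differently (guksuhwuv, kafirebmelw), so the final letter is not what conditions the rule; the second-to-last letter is.
"vukoghuhg" has second-to-last letter 'h'. The stems whose second-to-last letter is 'h' (fumafohg → fumafohguv, guksuhw → guksuhwuv) add -uv.
The other patterns: stems whose second-to-last letter is 'l' add the prefix ka-; stems whose second-to-last letter is 'f' or 'g' add be- … -us around the stem.
So vukoghuhg → vukoghuhguv.

vukoghuhguv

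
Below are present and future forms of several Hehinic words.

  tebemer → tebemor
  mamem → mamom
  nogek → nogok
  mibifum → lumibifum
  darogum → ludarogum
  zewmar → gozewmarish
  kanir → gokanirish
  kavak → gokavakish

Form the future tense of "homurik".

gohomurikish

mamem and mibifum both end in -m yet inflect differently (mamom, lumibifum), so the final letter is not what conditions the rule; the last vowel is.
"homurik" has last vowel 'i'. The one such stem in the data (kanir → gokanirish) adds go- … -ish around the stem, so the same rule applies.
The other patterns: stems whose last vowel is 'e' change the last vowel to 'o'; stems whose last vowel is 'u' add the prefix lu-.
So homurik → gohomurikish.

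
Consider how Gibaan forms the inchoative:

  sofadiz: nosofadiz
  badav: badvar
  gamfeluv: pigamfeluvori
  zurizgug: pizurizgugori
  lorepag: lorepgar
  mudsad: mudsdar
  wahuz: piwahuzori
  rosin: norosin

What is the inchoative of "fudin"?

nofudin

badav and gamfeluv both end in -v yet inflect differently (badvar, pigamfeluvori), so the final letter is not what conditions the rule; the last vowel is.
"fudin" has last vowel 'i'. The stems whose last vowel is 'i' (rosin → norosin, sofadiz → nosofadiz) add the prefix no-.
So fudin → nofudin.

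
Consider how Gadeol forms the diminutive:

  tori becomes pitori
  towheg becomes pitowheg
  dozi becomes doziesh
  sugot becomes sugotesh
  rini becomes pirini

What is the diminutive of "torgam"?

pitorgam

tori and dozi both end in -i yet inflect differently (pitori, doziesh), so the final letter is not what conditions the rule; the first letter is.
"torgam" begins with t-. The stems beginning with t- (tori → pitori, towheg → pitowheg) add the prefix pi-.
The other pattern: stems beginning with d- or s- add -esh.
So torgam → pitorgam.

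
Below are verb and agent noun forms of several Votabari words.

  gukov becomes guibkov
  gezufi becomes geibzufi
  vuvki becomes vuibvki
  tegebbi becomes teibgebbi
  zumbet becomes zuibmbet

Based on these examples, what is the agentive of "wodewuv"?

Every pair shown (gukov → guibkov, gezufi → geibzufi, vuvki → vuibvki, …) follows the same rule: insert -ib- after the first vowel.
So wodewuv → woibdewuv.

woibdewuv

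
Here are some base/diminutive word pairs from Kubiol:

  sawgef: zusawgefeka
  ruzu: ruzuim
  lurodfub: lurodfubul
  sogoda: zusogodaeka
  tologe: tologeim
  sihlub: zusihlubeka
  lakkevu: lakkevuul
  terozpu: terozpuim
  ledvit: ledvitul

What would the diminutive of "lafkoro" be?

lafkoroul

"lafkoro" begins with l-. The stems beginning with l- (lakkevu → lakkevuul, lurodfub → lurodfubul, ledvit → ledvitul) add -ul.
The other patterns: stems beginning with s- add zu- … -eka around the stem; stems beginning with r- or t- add -im.
So lafkoro → lafkoroul.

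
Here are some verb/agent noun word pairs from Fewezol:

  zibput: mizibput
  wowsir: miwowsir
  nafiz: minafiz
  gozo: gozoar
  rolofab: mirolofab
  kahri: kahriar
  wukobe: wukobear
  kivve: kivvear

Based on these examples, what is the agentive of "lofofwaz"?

milofofwaz

kahri and wowsir both have last vowel 'i' yet inflect differently (kahriar, miwowsir), so the last vowel is not what conditions the rule; whether the stem ends in a vowel or a consonant is.
"lofofwaz" ends in a consonant. The stems ending in a consonant (wowsir → miwowsir, rolofab → mirolofab, nafiz → minafiz) add the prefix mi-.
So lofofwaz → milofofwaz.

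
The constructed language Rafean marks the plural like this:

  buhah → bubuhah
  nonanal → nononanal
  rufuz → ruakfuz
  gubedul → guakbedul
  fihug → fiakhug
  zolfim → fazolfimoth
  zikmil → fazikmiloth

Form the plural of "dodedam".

dododedam

nonanal and gubedul both end in -l yet inflect differently (nononanal, guakbedul), so the final letter is not what conditions the rule; the last vowel is.
"dodedam" has last vowel 'a'. The stems whose last vowel is 'a' (buhah → bubuhah, nonanal → nononanal) repeat the first consonant+vowel as a prefix.
The other patterns: stems whose last vowel is 'u' insert -ak- after the first vowel; stems whose last vowel is 'i' add fa- … -oth around the stem.
So dodedam → dododedam.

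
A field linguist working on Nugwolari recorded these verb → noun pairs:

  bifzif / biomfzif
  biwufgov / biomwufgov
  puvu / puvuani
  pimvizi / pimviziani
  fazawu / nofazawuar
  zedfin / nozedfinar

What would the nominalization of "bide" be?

biomde

puvu and fazawu both end in -u yet inflect differently (puvuani, nofazawuar), so the final letter is not what conditions the rule; the first letter is.
"bide" begins with b-. The stems beginning with b- (bifzif → biomfzif, biwufgov → biomwufgov) insert -om- after the first vowel.
So bide → biomde.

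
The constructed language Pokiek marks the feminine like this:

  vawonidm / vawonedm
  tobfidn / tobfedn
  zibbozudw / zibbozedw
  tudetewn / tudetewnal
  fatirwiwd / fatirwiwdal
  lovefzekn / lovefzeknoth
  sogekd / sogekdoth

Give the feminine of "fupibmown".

tobfidn and tudetewn both end in -n yet inflect differently (tobfedn, tudetewnal), so the final letter is not what conditions the rule; the second-to-last letter is.
"fupibmown" has second-to-last letter 'w'. The stems whose second-to-last letter is 'w' (tudetewn → tudetewnal, fatirwiwd → fatirwiwdal) add -al.
So fupibmown → fupibmownal.

fupibmownal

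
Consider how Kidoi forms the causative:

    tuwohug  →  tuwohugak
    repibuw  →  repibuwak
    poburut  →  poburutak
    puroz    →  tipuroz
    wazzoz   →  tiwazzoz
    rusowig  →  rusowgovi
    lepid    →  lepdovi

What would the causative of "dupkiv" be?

tuwohug and rusowig both end in -g yet inflect differently (tuwohugak, rusowgovi), so the final letter is not what conditions the rule; the last vowel is.
"dupkiv" has last vowel 'i'. The stems whose last vowel is 'i' (rusowig → rusowgovi, lepid → lepdovi) delete the last vowel and add -ovi.
The other patterns: stems whose last vowel is 'u' add -ak; stems whose last vowel is 'o' add the prefix ti-.
So dupkiv → dupkvovi.

dupkvovi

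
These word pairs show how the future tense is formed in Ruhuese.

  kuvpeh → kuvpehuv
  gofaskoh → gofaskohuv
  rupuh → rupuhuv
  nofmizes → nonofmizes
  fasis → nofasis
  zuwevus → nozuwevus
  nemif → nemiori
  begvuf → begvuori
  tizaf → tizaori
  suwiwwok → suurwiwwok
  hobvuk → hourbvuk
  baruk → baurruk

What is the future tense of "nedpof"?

"nedpof" ends in -f. The stems ending in -f (nemif → nemiori, begvuf → begvuori, tizaf → tizaori) drop the final letter and add -ori.
So nedpof → nedpoori.

nedpoori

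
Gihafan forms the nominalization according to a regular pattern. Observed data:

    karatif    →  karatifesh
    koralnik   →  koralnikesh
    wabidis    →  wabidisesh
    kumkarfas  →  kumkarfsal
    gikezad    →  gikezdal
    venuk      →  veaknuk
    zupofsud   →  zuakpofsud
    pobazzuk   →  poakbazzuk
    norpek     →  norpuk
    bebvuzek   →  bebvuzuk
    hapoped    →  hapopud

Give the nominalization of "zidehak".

"zidehak" has last vowel 'a'. The stems whose last vowel is 'a' (kumkarfas → kumkarfsal, gikezad → gikezdal) delete the last vowel and add -al.
The other patterns: stems whose last vowel is 'i' add -esh; stems whose last vowel is 'u' insert -ak- after the first vowel; stems whose last vowel is 'e' change the last vowel to 'u'.
So zidehak → zidehkal.

zidehkal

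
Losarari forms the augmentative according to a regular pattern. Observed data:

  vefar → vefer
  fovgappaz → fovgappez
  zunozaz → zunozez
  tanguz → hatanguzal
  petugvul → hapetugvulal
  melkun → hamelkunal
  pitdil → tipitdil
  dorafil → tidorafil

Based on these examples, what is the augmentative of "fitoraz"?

fitorez

fovgappaz and tanguz both end in -z yet inflect differently (fovgappez, hatanguzal), so the final letter is not what conditions the rule; the last vowel is.
"fitoraz" has last vowel 'a'. The stems whose last vowel is 'a' (vefar → vefer, fovgappaz → fovgappez, zunozaz → zunozez) change the last vowel to 'e'.
The other patterns: stems whose last vowel is 'u' add ha- … -al around the stem; stems whose last vowel is 'i' add the prefix ti-.
So fitoraz → fitorez.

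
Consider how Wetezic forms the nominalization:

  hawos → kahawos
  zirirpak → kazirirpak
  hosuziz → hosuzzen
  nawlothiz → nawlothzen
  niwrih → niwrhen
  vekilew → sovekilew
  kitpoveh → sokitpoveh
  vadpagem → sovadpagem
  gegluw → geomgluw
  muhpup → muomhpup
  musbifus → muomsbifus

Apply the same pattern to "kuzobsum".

kuomzobsum

niwrih and kitpoveh both end in -h yet inflect differently (niwrhen, sokitpoveh), so the final letter is not what conditions the rule; the last vowel is.
"kuzobsum" has last vowel 'u'. The stems whose last vowel is 'u' (gegluw → geomgluw, muhpup → muomhpup, musbifus → muomsbifus) insert -om- after the first vowel.
The other patterns: stems whose last vowel is 'a' or 'o' add the prefix ka-; stems whose last vowel is 'i' delete the last vowel and add -en; stems whose last vowel is 'e' add the prefix so-.
So kuzobsum → kuomzobsum.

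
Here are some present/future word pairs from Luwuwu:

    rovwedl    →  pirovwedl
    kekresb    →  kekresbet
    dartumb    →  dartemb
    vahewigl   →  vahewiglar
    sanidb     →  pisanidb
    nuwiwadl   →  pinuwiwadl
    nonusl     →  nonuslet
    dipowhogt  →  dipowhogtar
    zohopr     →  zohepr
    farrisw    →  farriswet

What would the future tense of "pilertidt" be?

vahewigl and nuwiwadl both end in -l yet inflect differently (vahewiglar, pinuwiwadl), so the final letter is not what conditions the rule; the second-to-last letter is.
"pilertidt" has second-to-last letter 'd'. The stems whose second-to-last letter is 'd' (nuwiwadl → pinuwiwadl, sanidb → pisanidb, rovwedl → pirovwedl) add the prefix pi-.
So pilertidt → pipilertidt.

pipilertidt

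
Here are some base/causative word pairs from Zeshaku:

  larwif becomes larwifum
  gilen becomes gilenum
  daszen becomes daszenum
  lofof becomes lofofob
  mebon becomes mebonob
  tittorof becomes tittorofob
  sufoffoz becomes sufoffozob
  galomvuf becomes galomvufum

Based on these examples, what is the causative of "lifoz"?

mebon and daszen both end in -n yet inflect differently (mebonob, daszenum), so the final letter is not what conditions the rule; the last vowel is.
"lifoz" has last vowel 'o'. The stems whose last vowel is 'o' (mebon → mebonob, lofof → lofofob, tittorof → tittorofob) add -ob.
So lifoz → lifozob.

lifozob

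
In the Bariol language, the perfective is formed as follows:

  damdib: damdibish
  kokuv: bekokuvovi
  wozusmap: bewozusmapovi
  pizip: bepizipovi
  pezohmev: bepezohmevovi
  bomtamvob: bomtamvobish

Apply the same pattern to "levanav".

damdib and pizip both have last vowel 'i' yet inflect differently (damdibish, bepizipovi), so the last vowel is not what conditions the rule; the final letter is.
"levanav" ends in -v. The stems ending in -v (pezohmev → bepezohmevovi, kokuv → bekokuvovi) add be- … -ovi around the stem.
So levanav → belevanavovi.

belevanavovi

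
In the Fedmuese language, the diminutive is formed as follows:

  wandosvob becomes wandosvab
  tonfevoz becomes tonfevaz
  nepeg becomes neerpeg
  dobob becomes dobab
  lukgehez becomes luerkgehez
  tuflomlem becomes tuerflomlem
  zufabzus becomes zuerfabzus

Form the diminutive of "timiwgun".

tiermiwgun

tonfevoz and lukgehez both end in -z yet inflect differently (tonfevaz, luerkgehez), so the final letter is not what conditions the rule; the last vowel is.
"timiwgun" has last vowel 'u'. The one such stem in the data (zufabzus → zuerfabzus) inserts -er- after the first vowel (as do nepeg, tuflomlem), so the same rule applies.
The other pattern: stems whose last vowel is 'o' change the last vowel to 'a'.
So timiwgun → tiermiwgun.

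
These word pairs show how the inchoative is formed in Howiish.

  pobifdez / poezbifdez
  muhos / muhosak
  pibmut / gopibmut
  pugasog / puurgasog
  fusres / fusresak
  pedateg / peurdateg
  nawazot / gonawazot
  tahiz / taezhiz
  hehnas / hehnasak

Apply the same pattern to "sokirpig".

pobifdez and pedateg both have last vowel 'e' yet inflect differently (poezbifdez, peurdateg), so the last vowel is not what conditions the rule; the final letter is.
"sokirpig" ends in -g. The stems ending in -g (pedateg → peurdateg, pugasog → puurgasog) insert -ur- after the first vowel.
The other patterns: stems ending in -z insert -ez- after the first vowel; stems ending in -s add -ak; stems ending in -t add the prefix go-.
So sokirpig → sourkirpig.

sourkirpig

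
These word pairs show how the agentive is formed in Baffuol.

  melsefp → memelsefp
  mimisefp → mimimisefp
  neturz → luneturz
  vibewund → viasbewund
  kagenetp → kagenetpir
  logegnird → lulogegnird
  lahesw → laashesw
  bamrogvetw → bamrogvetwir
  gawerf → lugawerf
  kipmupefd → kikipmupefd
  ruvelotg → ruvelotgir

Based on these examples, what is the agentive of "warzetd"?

warzetdir

"warzetd" has second-to-last letter 't'. The stems whose second-to-last letter is 't' (bamrogvetw → bamrogvetwir, kagenetp → kagenetpir, ruvelotg → ruvelotgir) add -ir.
The other patterns: stems whose second-to-last letter is 'f' repeat the first consonant+vowel as a prefix; stems whose second-to-last letter is 'r' add the prefix lu-; stems whose second-to-last letter is 'n' or 's' insert -as- after the first vowel.
So warzetd → warzetdir.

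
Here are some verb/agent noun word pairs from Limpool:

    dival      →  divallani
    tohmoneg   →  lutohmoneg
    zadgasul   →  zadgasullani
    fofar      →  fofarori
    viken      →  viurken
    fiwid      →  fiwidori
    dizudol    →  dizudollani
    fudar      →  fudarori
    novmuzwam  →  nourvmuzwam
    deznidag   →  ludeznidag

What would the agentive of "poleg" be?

dival and deznidag both have last vowel 'a' yet inflect differently (divallani, ludeznidag), so the last vowel is not what conditions the rule; the final letter is.
"poleg" ends in -g. The stems ending in -g (tohmoneg → lutohmoneg, deznidag → ludeznidag) add the prefix lu-.
The other patterns: stems ending in -l double the final consonant and add -ani; stems ending in -d or -r add -ori; stems ending in -m or -n insert -ur- after the first vowel.
So poleg → lupoleg.

lupoleg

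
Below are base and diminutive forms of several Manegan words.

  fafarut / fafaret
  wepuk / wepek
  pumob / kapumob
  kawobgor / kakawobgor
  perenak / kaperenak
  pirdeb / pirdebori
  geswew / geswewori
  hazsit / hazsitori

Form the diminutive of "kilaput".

kilapet

"kilaput" has last vowel 'u'. The stems whose last vowel is 'u' (fafarut → fafaret, wepuk → wepek) change the last vowel to 'e'.
The other patterns: stems whose last vowel is 'a' or 'o' add the prefix ka-; stems whose last vowel is 'e' or 'i' add -ori.
So kilaput → kilapet.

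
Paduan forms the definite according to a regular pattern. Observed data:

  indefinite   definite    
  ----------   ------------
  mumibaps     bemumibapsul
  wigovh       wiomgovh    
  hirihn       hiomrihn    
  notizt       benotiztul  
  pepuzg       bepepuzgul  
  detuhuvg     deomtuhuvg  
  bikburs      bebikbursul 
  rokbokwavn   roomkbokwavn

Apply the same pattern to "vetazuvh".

"vetazuvh" has second-to-last letter 'v'. The stems whose second-to-last letter is 'v' (detuhuvg → deomtuhuvg, rokbokwavn → roomkbokwavn, wigovh → wiomgovh) insert -om- after the first vowel.
The other pattern: stems whose second-to-last letter is 'p', 'r' or 'z' add be- … -ul around the stem.
So vetazuvh → veomtazuvh.

veomtazuvh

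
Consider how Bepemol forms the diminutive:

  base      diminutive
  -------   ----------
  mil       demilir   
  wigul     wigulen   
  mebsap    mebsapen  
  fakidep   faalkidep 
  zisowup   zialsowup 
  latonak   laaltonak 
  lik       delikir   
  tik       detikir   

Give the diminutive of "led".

"led" has 1 vowel. The stems with 1 vowel (mil → demilir, lik → delikir, tik → detikir) add de- … -ir around the stem.
The other patterns: stems with 2 vowels add -en; stems with 3 vowels insert -al- after the first vowel.
So led → deledir.

deledir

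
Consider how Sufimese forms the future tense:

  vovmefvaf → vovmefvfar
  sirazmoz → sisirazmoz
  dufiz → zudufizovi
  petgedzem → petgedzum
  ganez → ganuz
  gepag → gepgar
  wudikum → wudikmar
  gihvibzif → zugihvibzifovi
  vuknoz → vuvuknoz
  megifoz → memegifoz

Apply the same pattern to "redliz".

zuredlizovi

"redliz" has last vowel 'i'. The stems whose last vowel is 'i' (dufiz → zudufizovi, gihvibzif → zugihvibzifovi) add zu- … -ovi around the stem.
The other patterns: stems whose last vowel is 'e' change the last vowel to 'u'; stems whose last vowel is 'a' or 'u' delete the last vowel and add -ar; stems whose last vowel is 'o' repeat the first consonant+vowel as a prefix.
So redliz → zuredlizovi.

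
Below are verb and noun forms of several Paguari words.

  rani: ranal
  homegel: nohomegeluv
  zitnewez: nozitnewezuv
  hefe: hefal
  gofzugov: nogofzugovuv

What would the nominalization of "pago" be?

"pago" ends in a vowel. The stems ending in a vowel (hefe → hefal, rani → ranal) drop the final letter and add -al.
The other pattern: stems ending in a consonant add no- … -uv around the stem.
So pago → pagal.

pagal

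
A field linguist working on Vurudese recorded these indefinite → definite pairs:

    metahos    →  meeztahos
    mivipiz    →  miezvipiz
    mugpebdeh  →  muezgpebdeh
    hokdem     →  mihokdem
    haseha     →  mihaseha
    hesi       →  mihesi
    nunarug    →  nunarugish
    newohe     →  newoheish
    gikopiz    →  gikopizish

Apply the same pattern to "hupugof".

"hupugof" begins with h-. The stems beginning with h- (hokdem → mihokdem, haseha → mihaseha, hesi → mihesi) add the prefix mi-.
The other patterns: stems beginning with m- insert -ez- after the first vowel; stems beginning with g- or n- add -ish.
So hupugof → mihupugof.

mihupugof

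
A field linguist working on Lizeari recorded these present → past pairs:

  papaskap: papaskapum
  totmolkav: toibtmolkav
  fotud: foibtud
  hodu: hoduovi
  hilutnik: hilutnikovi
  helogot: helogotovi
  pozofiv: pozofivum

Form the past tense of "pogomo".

pogomoum

"pogomo" begins with p-. The stems beginning with p- (papaskap → papaskapum, pozofiv → pozofivum) add -um.
The other patterns: stems beginning with h- add -ovi; stems beginning with f- or t- insert -ib- after the first vowel.
So pogomo → pogomoum.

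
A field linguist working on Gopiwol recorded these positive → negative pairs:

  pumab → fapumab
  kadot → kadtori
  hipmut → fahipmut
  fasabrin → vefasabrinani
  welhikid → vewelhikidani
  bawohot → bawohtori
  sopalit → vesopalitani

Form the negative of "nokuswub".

fanokuswub

"nokuswub" has last vowel 'u'. The one such stem in the data (hipmut → fahipmut) adds the prefix fa-, so the same rule applies.
The other patterns: stems whose last vowel is 'i' add ve- … -ani around the stem; stems whose last vowel is 'o' delete the last vowel and add -ori.
So nokuswub → fanokuswub.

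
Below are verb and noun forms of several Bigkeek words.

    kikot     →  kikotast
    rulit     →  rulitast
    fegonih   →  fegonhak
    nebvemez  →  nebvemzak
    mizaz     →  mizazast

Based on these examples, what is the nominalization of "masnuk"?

"masnuk" has 2 vowels. The stems with 2 vowels (mizaz → mizazast, rulit → rulitast, kikot → kikotast) add -ast.
So masnuk → masnukast.

masnukast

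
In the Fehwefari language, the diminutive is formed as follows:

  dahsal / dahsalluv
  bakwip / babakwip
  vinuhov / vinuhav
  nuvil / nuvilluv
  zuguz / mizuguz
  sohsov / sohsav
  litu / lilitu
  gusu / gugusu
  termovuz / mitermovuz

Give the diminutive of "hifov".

hifav

"hifov" ends in -v. The stems ending in -v (sohsov → sohsav, vinuhov → vinuhav) change the last vowel to 'a'.
The other patterns: stems ending in -z add the prefix mi-; stems ending in -l double the final consonant and add -uv; stems ending in -p or -u repeat the first consonant+vowel as a prefix.
So hifov → hifav.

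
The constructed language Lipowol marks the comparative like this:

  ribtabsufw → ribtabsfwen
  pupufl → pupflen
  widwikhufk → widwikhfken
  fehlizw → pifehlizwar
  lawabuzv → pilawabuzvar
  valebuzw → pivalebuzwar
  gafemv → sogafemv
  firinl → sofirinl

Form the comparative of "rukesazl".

pirukesazlar

ribtabsufw and fehlizw both end in -w yet inflect differently (ribtabsfwen, pifehlizwar), so the final letter is not what conditions the rule; the second-to-last letter is.
"rukesazl" has second-to-last letter 'z'. The stems whose second-to-last letter is 'z' (fehlizw → pifehlizwar, lawabuzv → pilawabuzvar, valebuzw → pivalebuzwar) add pi- … -ar around the stem.
So rukesazl → pirukesazlar.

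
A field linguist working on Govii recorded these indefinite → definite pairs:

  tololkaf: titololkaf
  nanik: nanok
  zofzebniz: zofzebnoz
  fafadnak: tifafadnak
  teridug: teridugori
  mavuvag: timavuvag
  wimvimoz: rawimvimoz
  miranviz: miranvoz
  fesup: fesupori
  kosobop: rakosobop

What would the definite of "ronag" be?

tironag

nanik and fafadnak both end in -k yet inflect differently (nanok, tifafadnak), so the final letter is not what conditions the rule; the last vowel is.
"ronag" has last vowel 'a'. The stems whose last vowel is 'a' (fafadnak → tifafadnak, mavuvag → timavuvag, tololkaf → titololkaf) add the prefix ti-.
So ronag → tironag.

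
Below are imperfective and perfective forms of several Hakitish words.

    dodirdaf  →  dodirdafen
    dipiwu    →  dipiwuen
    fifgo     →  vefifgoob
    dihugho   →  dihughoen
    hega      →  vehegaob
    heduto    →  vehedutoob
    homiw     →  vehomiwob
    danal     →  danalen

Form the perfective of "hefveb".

vehefvebob

"hefveb" begins with h-. The stems beginning with h- (heduto → vehedutoob, hega → vehegaob, homiw → vehomiwob) add ve- … -ob around the stem.
So hefveb → vehefvebob.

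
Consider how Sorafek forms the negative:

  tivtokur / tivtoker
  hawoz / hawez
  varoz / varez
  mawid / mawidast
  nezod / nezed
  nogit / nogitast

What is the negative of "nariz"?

narizast

"nariz" has last vowel 'i'. The stems whose last vowel is 'i' (nogit → nogitast, mawid → mawidast) add -ast.
The other pattern: stems whose last vowel is 'o' or 'u' change the last vowel to 'e'.
So nariz → narizast.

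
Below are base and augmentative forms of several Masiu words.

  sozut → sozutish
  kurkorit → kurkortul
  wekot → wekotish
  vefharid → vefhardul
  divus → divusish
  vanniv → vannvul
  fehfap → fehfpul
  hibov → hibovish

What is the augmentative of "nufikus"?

nufikusish

hibov and vanniv both end in -v yet inflect differently (hibovish, vannvul), so the final letter is not what conditions the rule; the last vowel is.
"nufikus" has last vowel 'u'. The stems whose last vowel is 'u' (divus → divusish, sozut → sozutish) add -ish.
So nufikus → nufikusish.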